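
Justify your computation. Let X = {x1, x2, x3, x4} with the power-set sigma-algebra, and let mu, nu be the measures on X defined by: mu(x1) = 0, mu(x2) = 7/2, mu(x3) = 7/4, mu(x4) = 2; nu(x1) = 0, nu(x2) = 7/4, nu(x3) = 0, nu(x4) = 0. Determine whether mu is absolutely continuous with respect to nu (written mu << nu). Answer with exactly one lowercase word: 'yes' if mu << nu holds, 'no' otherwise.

mu << nu means: every nu-null measurable set is also mu-null; equivalently, for every atom x, if nu({x}) = 0 then mu({x}) = 0.
Checking each atom:
  x1: nu = 0, mu = 0 -> consistent with mu << nu.
  x2: nu = 7/4 > 0 -> no constraint.
  x3: nu = 0, mu = 7/4 > 0 -> violates mu << nu.
  x4: nu = 0, mu = 2 > 0 -> violates mu << nu.
The atom(s) x3, x4 violate the condition (nu = 0 but mu > 0). Therefore mu is NOT absolutely continuous w.r.t. nu.

no


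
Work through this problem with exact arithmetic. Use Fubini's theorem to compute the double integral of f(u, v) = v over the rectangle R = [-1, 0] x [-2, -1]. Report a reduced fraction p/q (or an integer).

f(u, v) is a tensor product of a function of u and a function of v, and both factors are bounded continuous (hence Lebesgue integrable) on the rectangle, so Fubini's theorem applies:
  integral_R f d(m x m) = (integral_a1^b1 1 du) * (integral_a2^b2 v dv).
Inner integral in u: integral_{-1}^{0} 1 du = (0^1 - (-1)^1)/1
  = 1.
Inner integral in v: integral_{-2}^{-1} v dv = ((-1)^2 - (-2)^2)/2
  = -3/2.
Product: (1) * (-3/2) = -3/2.

-3/2


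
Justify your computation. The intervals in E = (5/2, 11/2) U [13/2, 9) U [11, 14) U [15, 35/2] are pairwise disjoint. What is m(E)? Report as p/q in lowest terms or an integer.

For pairwise disjoint intervals, m(union_i I_i) = sum_i m(I_i),
and m is invariant under swapping open/closed endpoints (single points have measure 0).
So m(E) = sum_i (b_i - a_i).
  I_1 has length 11/2 - 5/2 = 3.
  I_2 has length 9 - 13/2 = 5/2.
  I_3 has length 14 - 11 = 3.
  I_4 has length 35/2 - 15 = 5/2.
Summing:
  m(E) = 3 + 5/2 + 3 + 5/2 = 11.

11


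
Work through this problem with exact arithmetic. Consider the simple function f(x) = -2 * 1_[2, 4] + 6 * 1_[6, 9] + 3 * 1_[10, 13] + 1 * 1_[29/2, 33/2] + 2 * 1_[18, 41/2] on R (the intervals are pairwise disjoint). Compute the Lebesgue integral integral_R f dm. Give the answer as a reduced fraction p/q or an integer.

For a simple function f = sum_i c_i * 1_{A_i} with disjoint A_i,
  integral f dm = sum_i c_i * m(A_i).
Lengths of the A_i:
  m(A_1) = 4 - 2 = 2.
  m(A_2) = 9 - 6 = 3.
  m(A_3) = 13 - 10 = 3.
  m(A_4) = 33/2 - 29/2 = 2.
  m(A_5) = 41/2 - 18 = 5/2.
Contributions c_i * m(A_i):
  (-2) * (2) = -4.
  (6) * (3) = 18.
  (3) * (3) = 9.
  (1) * (2) = 2.
  (2) * (5/2) = 5.
Total: -4 + 18 + 9 + 2 + 5 = 30.

30


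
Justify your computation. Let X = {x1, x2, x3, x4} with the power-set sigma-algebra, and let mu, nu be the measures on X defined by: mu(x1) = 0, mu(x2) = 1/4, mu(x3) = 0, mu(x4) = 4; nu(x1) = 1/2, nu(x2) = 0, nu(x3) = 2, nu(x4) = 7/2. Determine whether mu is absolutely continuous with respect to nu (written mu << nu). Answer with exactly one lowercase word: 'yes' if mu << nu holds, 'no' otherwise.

mu << nu means: every nu-null measurable set is also mu-null; equivalently, for every atom x, if nu({x}) = 0 then mu({x}) = 0.
Checking each atom:
  x1: nu = 1/2 > 0 -> no constraint.
  x2: nu = 0, mu = 1/4 > 0 -> violates mu << nu.
  x3: nu = 2 > 0 -> no constraint.
  x4: nu = 7/2 > 0 -> no constraint.
The atom(s) x2 violate the condition (nu = 0 but mu > 0). Therefore mu is NOT absolutely continuous w.r.t. nu.

no


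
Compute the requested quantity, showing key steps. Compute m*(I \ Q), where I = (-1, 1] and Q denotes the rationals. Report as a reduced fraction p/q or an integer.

The interval I = (-1, 1] has m(I) = 1 - (-1) = 2 (endpoints are measure-zero, so open/closed/half-open agree). Write I = (I cap Q) u (I \ Q). The rationals in I are countable, so m*(I cap Q) = 0 (cover each rational by intervals whose total length is arbitrarily small). By countable subadditivity m*(I) <= m*(I cap Q) + m*(I \ Q), hence m*(I \ Q) >= m(I) = 2. The reverse inequality m*(I \ Q) <= m*(I) = 2 is trivial since (I \ Q) is a subset of I. Therefore m*(I \ Q) = 2.

2


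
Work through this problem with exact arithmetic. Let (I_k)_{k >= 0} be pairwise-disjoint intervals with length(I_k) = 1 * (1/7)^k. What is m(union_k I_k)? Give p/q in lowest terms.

By countable additivity of the Lebesgue measure on pairwise disjoint measurable sets,
  m(union_{k >= 0} I_k) = sum_{k >= 0} m(I_k) = sum_{k >= 0} a * r^k,
  with a = 1 and r = 1/7.
Since 0 < r = 1/7 < 1, the geometric series converges:
  sum_{k >= 0} a * r^k = a / (1 - r).
  = 1 / (1 - 1/7)
  = 1 / (6/7)
  = 7/6.

7/6


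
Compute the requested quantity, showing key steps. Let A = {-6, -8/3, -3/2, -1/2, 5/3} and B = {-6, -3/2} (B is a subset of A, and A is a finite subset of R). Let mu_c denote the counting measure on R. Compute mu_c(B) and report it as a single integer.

Counting measure assigns mu_c(E) = |E| (number of elements) when E is finite.
B has 2 element(s), so mu_c(B) = 2.

2


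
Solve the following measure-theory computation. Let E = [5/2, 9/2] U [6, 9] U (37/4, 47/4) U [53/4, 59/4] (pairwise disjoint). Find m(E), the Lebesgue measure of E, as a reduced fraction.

For pairwise disjoint intervals, m(union_i I_i) = sum_i m(I_i),
and m is invariant under swapping open/closed endpoints (single points have measure 0).
So m(E) = sum_i (b_i - a_i).
  I_1 has length 9/2 - 5/2 = 2.
  I_2 has length 9 - 6 = 3.
  I_3 has length 47/4 - 37/4 = 5/2.
  I_4 has length 59/4 - 53/4 = 3/2.
Summing:
  m(E) = 2 + 3 + 5/2 + 3/2 = 9.

9


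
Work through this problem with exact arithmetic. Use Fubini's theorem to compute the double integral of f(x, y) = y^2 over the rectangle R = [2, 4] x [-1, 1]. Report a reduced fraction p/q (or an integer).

f(x, y) is a tensor product of a function of x and a function of y, and both factors are bounded continuous (hence Lebesgue integrable) on the rectangle, so Fubini's theorem applies:
  integral_R f d(m x m) = (integral_a1^b1 1 dx) * (integral_a2^b2 y^2 dy).
Inner integral in x: integral_{2}^{4} 1 dx = (4^1 - 2^1)/1
  = 2.
Inner integral in y: integral_{-1}^{1} y^2 dy = (1^3 - (-1)^3)/3
  = 2/3.
Product: (2) * (2/3) = 4/3.

4/3


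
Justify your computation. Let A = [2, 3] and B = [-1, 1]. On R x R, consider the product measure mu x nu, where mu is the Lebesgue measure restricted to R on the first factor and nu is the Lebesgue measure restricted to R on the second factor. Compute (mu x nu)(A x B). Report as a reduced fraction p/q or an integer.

For a measurable rectangle A x B, the product measure satisfies
  (mu x nu)(A x B) = mu(A) * nu(B).
  mu(A) = 1.
  nu(B) = 2.
  (mu x nu)(A x B) = 1 * 2 = 2.

2


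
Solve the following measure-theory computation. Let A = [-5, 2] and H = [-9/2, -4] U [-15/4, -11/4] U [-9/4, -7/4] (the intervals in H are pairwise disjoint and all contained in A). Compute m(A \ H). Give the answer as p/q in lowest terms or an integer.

The ambient interval has length m(A) = 2 - (-5) = 7.
Since the holes are disjoint and sit inside A, by finite additivity
  m(H) = sum_i (b_i - a_i), and m(A \ H) = m(A) - m(H).
Computing the hole measures:
  m(H_1) = -4 - (-9/2) = 1/2.
  m(H_2) = -11/4 - (-15/4) = 1.
  m(H_3) = -7/4 - (-9/4) = 1/2.
Summed: m(H) = 1/2 + 1 + 1/2 = 2.
So m(A \ H) = 7 - 2 = 5.

5


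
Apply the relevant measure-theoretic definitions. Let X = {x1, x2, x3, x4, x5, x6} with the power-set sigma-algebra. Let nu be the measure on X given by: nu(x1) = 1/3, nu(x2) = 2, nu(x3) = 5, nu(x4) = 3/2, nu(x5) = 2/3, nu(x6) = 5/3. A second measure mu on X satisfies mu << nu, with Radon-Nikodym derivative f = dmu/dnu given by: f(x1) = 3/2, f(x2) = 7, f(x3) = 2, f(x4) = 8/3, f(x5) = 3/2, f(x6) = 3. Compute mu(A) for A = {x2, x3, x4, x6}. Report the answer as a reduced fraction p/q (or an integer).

By the defining property of the Radon-Nikodym derivative, for every measurable set A,
  mu(A) = integral_A f dnu.
Since nu is a discrete measure concentrated on the atoms of X, the integral over A reduces to the sum
  mu(A) = sum_{x in A} f(x) * nu({x}).
Computing each term:
  x2: f(x2) * nu(x2) = 7 * 2 = 14.
  x3: f(x3) * nu(x3) = 2 * 5 = 10.
  x4: f(x4) * nu(x4) = 8/3 * 3/2 = 4.
  x6: f(x6) * nu(x6) = 3 * 5/3 = 5.
Summing: mu(A) = 14 + 10 + 4 + 5 = 33.

33


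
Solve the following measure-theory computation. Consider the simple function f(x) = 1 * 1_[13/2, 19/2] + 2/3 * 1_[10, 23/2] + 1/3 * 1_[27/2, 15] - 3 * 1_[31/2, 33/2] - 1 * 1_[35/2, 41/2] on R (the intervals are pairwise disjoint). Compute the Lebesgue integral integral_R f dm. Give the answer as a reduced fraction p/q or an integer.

For a simple function f = sum_i c_i * 1_{A_i} with disjoint A_i,
  integral f dm = sum_i c_i * m(A_i).
Lengths of the A_i:
  m(A_1) = 19/2 - 13/2 = 3.
  m(A_2) = 23/2 - 10 = 3/2.
  m(A_3) = 15 - 27/2 = 3/2.
  m(A_4) = 33/2 - 31/2 = 1.
  m(A_5) = 41/2 - 35/2 = 3.
Contributions c_i * m(A_i):
  (1) * (3) = 3.
  (2/3) * (3/2) = 1.
  (1/3) * (3/2) = 1/2.
  (-3) * (1) = -3.
  (-1) * (3) = -3.
Total: 3 + 1 + 1/2 - 3 - 3 = -3/2.

-3/2


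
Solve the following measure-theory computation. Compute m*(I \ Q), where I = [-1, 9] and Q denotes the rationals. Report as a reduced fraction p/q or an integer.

The interval I = [-1, 9] has m(I) = 9 - (-1) = 10 (endpoints are measure-zero, so open/closed/half-open agree). Write I = (I cap Q) u (I \ Q). The rationals in I are countable, so m*(I cap Q) = 0 (cover each rational by intervals whose total length is arbitrarily small). By countable subadditivity m*(I) <= m*(I cap Q) + m*(I \ Q), hence m*(I \ Q) >= m(I) = 10. The reverse inequality m*(I \ Q) <= m*(I) = 10 is trivial since (I \ Q) is a subset of I. Therefore m*(I \ Q) = 10.

10


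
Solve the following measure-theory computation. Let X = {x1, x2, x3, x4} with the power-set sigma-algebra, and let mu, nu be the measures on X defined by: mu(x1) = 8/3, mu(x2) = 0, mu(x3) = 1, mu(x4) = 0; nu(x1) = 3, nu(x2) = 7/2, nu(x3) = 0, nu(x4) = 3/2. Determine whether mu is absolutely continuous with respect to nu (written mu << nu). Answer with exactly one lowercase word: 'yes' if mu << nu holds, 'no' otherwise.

mu << nu means: every nu-null measurable set is also mu-null; equivalently, for every atom x, if nu({x}) = 0 then mu({x}) = 0.
Checking each atom:
  x1: nu = 3 > 0 -> no constraint.
  x2: nu = 7/2 > 0 -> no constraint.
  x3: nu = 0, mu = 1 > 0 -> violates mu << nu.
  x4: nu = 3/2 > 0 -> no constraint.
The atom(s) x3 violate the condition (nu = 0 but mu > 0). Therefore mu is NOT absolutely continuous w.r.t. nu.

no


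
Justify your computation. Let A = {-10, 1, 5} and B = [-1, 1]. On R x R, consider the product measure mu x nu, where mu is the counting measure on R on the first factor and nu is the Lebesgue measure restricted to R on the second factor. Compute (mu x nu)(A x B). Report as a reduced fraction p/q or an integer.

For a measurable rectangle A x B, the product measure satisfies
  (mu x nu)(A x B) = mu(A) * nu(B).
  mu(A) = 3.
  nu(B) = 2.
  (mu x nu)(A x B) = 3 * 2 = 6.

6


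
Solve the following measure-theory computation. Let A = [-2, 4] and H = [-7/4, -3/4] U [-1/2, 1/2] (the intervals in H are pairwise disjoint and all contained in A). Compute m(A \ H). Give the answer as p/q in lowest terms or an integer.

The ambient interval has length m(A) = 4 - (-2) = 6.
Since the holes are disjoint and sit inside A, by finite additivity
  m(H) = sum_i (b_i - a_i), and m(A \ H) = m(A) - m(H).
Computing the hole measures:
  m(H_1) = -3/4 - (-7/4) = 1.
  m(H_2) = 1/2 - (-1/2) = 1.
Summed: m(H) = 1 + 1 = 2.
So m(A \ H) = 6 - 2 = 4.

4


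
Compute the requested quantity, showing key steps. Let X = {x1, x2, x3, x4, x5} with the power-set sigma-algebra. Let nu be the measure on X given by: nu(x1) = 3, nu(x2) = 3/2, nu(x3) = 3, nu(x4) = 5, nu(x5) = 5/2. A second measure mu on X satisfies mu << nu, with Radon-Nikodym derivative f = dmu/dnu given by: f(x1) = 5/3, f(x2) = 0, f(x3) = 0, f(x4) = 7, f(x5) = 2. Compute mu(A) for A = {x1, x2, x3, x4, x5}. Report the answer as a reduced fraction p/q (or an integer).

By the defining property of the Radon-Nikodym derivative, for every measurable set A,
  mu(A) = integral_A f dnu.
Since nu is a discrete measure concentrated on the atoms of X, the integral over A reduces to the sum
  mu(A) = sum_{x in A} f(x) * nu({x}).
Computing each term:
  x1: f(x1) * nu(x1) = 5/3 * 3 = 5.
  x2: f(x2) * nu(x2) = 0 * 3/2 = 0.
  x3: f(x3) * nu(x3) = 0 * 3 = 0.
  x4: f(x4) * nu(x4) = 7 * 5 = 35.
  x5: f(x5) * nu(x5) = 2 * 5/2 = 5.
Summing: mu(A) = 5 + 0 + 0 + 35 + 5 = 45.

45


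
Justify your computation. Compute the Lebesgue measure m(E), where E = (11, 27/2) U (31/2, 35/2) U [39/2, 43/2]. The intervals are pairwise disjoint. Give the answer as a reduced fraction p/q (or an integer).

For pairwise disjoint intervals, m(union_i I_i) = sum_i m(I_i),
and m is invariant under swapping open/closed endpoints (single points have measure 0).
So m(E) = sum_i (b_i - a_i).
  I_1 has length 27/2 - 11 = 5/2.
  I_2 has length 35/2 - 31/2 = 2.
  I_3 has length 43/2 - 39/2 = 2.
Summing:
  m(E) = 5/2 + 2 + 2 = 13/2.

13/2


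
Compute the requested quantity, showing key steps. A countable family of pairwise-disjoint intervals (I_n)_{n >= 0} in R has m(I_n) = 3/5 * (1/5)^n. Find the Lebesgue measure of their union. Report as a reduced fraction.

By countable additivity of the Lebesgue measure on pairwise disjoint measurable sets,
  m(union_{n >= 0} I_n) = sum_{n >= 0} m(I_n) = sum_{n >= 0} a * r^n,
  with a = 3/5 and r = 1/5.
Since 0 < r = 1/5 < 1, the geometric series converges:
  sum_{n >= 0} a * r^n = a / (1 - r).
  = 3/5 / (1 - 1/5)
  = 3/5 / (4/5)
  = 3/4.

3/4


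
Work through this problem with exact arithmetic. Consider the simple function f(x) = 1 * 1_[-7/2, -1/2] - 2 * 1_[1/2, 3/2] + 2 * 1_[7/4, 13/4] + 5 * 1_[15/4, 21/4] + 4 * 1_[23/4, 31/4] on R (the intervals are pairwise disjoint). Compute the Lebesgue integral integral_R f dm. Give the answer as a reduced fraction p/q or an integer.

For a simple function f = sum_i c_i * 1_{A_i} with disjoint A_i,
  integral f dm = sum_i c_i * m(A_i).
Lengths of the A_i:
  m(A_1) = -1/2 - (-7/2) = 3.
  m(A_2) = 3/2 - 1/2 = 1.
  m(A_3) = 13/4 - 7/4 = 3/2.
  m(A_4) = 21/4 - 15/4 = 3/2.
  m(A_5) = 31/4 - 23/4 = 2.
Contributions c_i * m(A_i):
  (1) * (3) = 3.
  (-2) * (1) = -2.
  (2) * (3/2) = 3.
  (5) * (3/2) = 15/2.
  (4) * (2) = 8.
Total: 3 - 2 + 3 + 15/2 + 8 = 39/2.

39/2


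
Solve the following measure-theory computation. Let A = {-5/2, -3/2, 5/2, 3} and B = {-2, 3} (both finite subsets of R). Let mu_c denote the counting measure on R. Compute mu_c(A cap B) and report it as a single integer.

Counting measure on a finite set equals cardinality. mu_c(A cap B) = |A cap B| (elements appearing in both).
Enumerating the elements of A that also lie in B gives 1 element(s).
So mu_c(A cap B) = 1.

1


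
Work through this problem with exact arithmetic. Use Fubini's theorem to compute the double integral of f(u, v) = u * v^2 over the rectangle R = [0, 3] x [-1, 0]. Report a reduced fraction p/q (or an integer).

f(u, v) is a tensor product of a function of u and a function of v, and both factors are bounded continuous (hence Lebesgue integrable) on the rectangle, so Fubini's theorem applies:
  integral_R f d(m x m) = (integral_a1^b1 u du) * (integral_a2^b2 v^2 dv).
Inner integral in u: integral_{0}^{3} u du = (3^2 - 0^2)/2
  = 9/2.
Inner integral in v: integral_{-1}^{0} v^2 dv = (0^3 - (-1)^3)/3
  = 1/3.
Product: (9/2) * (1/3) = 3/2.

3/2


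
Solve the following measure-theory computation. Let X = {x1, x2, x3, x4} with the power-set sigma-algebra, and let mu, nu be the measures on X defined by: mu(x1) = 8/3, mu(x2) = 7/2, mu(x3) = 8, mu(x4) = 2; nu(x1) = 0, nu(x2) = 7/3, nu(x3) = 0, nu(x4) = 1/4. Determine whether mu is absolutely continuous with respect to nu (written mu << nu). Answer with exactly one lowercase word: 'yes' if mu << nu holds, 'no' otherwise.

mu << nu means: every nu-null measurable set is also mu-null; equivalently, for every atom x, if nu({x}) = 0 then mu({x}) = 0.
Checking each atom:
  x1: nu = 0, mu = 8/3 > 0 -> violates mu << nu.
  x2: nu = 7/3 > 0 -> no constraint.
  x3: nu = 0, mu = 8 > 0 -> violates mu << nu.
  x4: nu = 1/4 > 0 -> no constraint.
The atom(s) x1, x3 violate the condition (nu = 0 but mu > 0). Therefore mu is NOT absolutely continuous w.r.t. nu.

no


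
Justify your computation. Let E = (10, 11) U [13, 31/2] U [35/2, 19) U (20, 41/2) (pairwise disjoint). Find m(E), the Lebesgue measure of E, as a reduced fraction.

For pairwise disjoint intervals, m(union_i I_i) = sum_i m(I_i),
and m is invariant under swapping open/closed endpoints (single points have measure 0).
So m(E) = sum_i (b_i - a_i).
  I_1 has length 11 - 10 = 1.
  I_2 has length 31/2 - 13 = 5/2.
  I_3 has length 19 - 35/2 = 3/2.
  I_4 has length 41/2 - 20 = 1/2.
Summing:
  m(E) = 1 + 5/2 + 3/2 + 1/2 = 11/2.

11/2


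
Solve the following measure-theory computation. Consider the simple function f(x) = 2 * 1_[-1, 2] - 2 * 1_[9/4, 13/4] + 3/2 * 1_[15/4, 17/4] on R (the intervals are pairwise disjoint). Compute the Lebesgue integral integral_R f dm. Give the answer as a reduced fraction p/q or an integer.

For a simple function f = sum_i c_i * 1_{A_i} with disjoint A_i,
  integral f dm = sum_i c_i * m(A_i).
Lengths of the A_i:
  m(A_1) = 2 - (-1) = 3.
  m(A_2) = 13/4 - 9/4 = 1.
  m(A_3) = 17/4 - 15/4 = 1/2.
Contributions c_i * m(A_i):
  (2) * (3) = 6.
  (-2) * (1) = -2.
  (3/2) * (1/2) = 3/4.
Total: 6 - 2 + 3/4 = 19/4.

19/4


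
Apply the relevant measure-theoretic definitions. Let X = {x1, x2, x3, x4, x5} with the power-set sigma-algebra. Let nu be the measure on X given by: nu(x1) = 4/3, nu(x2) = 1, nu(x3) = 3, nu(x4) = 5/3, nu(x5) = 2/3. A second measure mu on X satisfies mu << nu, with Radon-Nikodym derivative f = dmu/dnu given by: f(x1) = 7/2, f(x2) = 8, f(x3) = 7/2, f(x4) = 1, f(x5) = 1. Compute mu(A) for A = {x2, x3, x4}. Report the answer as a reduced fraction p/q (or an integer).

By the defining property of the Radon-Nikodym derivative, for every measurable set A,
  mu(A) = integral_A f dnu.
Since nu is a discrete measure concentrated on the atoms of X, the integral over A reduces to the sum
  mu(A) = sum_{x in A} f(x) * nu({x}).
Computing each term:
  x2: f(x2) * nu(x2) = 8 * 1 = 8.
  x3: f(x3) * nu(x3) = 7/2 * 3 = 21/2.
  x4: f(x4) * nu(x4) = 1 * 5/3 = 5/3.
Summing: mu(A) = 8 + 21/2 + 5/3 = 121/6.

121/6


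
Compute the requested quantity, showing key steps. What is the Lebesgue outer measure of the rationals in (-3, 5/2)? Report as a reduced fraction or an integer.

Q cap (-3, 5/2) is countable; list its elements as q_1, q_2, ... . Fix eps > 0 and cover the k-th point by an interval of length eps * 2^(-k). The cover has total length eps * sum_{k>=1} 2^(-k) = eps, so by definition of outer measure m*(Q cap (-3, 5/2)) <= eps. Since eps was arbitrary and m* >= 0, the outer measure is 0.

0


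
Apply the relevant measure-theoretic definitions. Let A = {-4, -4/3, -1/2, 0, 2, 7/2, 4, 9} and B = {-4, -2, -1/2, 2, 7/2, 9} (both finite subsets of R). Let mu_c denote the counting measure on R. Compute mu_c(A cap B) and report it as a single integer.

Counting measure on a finite set equals cardinality. mu_c(A cap B) = |A cap B| (elements appearing in both).
Enumerating the elements of A that also lie in B gives 5 element(s).
So mu_c(A cap B) = 5.

5


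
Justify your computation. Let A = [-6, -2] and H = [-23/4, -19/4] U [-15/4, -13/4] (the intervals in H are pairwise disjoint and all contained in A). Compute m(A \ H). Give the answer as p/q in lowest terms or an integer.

The ambient interval has length m(A) = -2 - (-6) = 4.
Since the holes are disjoint and sit inside A, by finite additivity
  m(H) = sum_i (b_i - a_i), and m(A \ H) = m(A) - m(H).
Computing the hole measures:
  m(H_1) = -19/4 - (-23/4) = 1.
  m(H_2) = -13/4 - (-15/4) = 1/2.
Summed: m(H) = 1 + 1/2 = 3/2.
So m(A \ H) = 4 - 3/2 = 5/2.

5/2


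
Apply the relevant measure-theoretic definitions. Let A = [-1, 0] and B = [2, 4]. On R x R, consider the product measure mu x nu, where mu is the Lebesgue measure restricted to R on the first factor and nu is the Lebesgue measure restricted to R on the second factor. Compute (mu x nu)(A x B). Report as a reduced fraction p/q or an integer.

For a measurable rectangle A x B, the product measure satisfies
  (mu x nu)(A x B) = mu(A) * nu(B).
  mu(A) = 1.
  nu(B) = 2.
  (mu x nu)(A x B) = 1 * 2 = 2.

2


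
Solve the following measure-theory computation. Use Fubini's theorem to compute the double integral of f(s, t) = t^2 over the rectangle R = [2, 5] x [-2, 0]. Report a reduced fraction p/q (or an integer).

f(s, t) is a tensor product of a function of s and a function of t, and both factors are bounded continuous (hence Lebesgue integrable) on the rectangle, so Fubini's theorem applies:
  integral_R f d(m x m) = (integral_a1^b1 1 ds) * (integral_a2^b2 t^2 dt).
Inner integral in s: integral_{2}^{5} 1 ds = (5^1 - 2^1)/1
  = 3.
Inner integral in t: integral_{-2}^{0} t^2 dt = (0^3 - (-2)^3)/3
  = 8/3.
Product: (3) * (8/3) = 8.

8


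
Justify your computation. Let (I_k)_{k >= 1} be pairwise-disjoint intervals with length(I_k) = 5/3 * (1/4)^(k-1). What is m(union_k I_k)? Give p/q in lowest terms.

By countable additivity of the Lebesgue measure on pairwise disjoint measurable sets,
  m(union_{k >= 1} I_k) = sum_{k >= 1} m(I_k) = sum_{k >= 1} a * r^(k-1),
  with a = 5/3 and r = 1/4.
Since 0 < r = 1/4 < 1, the geometric series converges:
  sum_{k >= 1} a * r^(k-1) = a / (1 - r).
  = 5/3 / (1 - 1/4)
  = 5/3 / (3/4)
  = 20/9.

20/9


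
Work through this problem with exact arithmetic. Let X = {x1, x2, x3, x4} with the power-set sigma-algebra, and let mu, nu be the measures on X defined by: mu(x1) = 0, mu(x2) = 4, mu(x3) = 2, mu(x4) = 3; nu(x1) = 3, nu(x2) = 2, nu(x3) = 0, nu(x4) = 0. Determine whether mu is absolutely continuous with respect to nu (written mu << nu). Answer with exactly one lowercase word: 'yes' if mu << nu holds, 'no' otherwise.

mu << nu means: every nu-null measurable set is also mu-null; equivalently, for every atom x, if nu({x}) = 0 then mu({x}) = 0.
Checking each atom:
  x1: nu = 3 > 0 -> no constraint.
  x2: nu = 2 > 0 -> no constraint.
  x3: nu = 0, mu = 2 > 0 -> violates mu << nu.
  x4: nu = 0, mu = 3 > 0 -> violates mu << nu.
The atom(s) x3, x4 violate the condition (nu = 0 but mu > 0). Therefore mu is NOT absolutely continuous w.r.t. nu.

no


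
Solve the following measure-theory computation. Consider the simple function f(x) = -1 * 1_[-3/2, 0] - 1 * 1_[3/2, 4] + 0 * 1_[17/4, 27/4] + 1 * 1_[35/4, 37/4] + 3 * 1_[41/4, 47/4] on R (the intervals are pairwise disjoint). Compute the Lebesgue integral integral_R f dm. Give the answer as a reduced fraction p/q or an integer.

For a simple function f = sum_i c_i * 1_{A_i} with disjoint A_i,
  integral f dm = sum_i c_i * m(A_i).
Lengths of the A_i:
  m(A_1) = 0 - (-3/2) = 3/2.
  m(A_2) = 4 - 3/2 = 5/2.
  m(A_3) = 27/4 - 17/4 = 5/2.
  m(A_4) = 37/4 - 35/4 = 1/2.
  m(A_5) = 47/4 - 41/4 = 3/2.
Contributions c_i * m(A_i):
  (-1) * (3/2) = -3/2.
  (-1) * (5/2) = -5/2.
  (0) * (5/2) = 0.
  (1) * (1/2) = 1/2.
  (3) * (3/2) = 9/2.
Total: -3/2 - 5/2 + 0 + 1/2 + 9/2 = 1.

1


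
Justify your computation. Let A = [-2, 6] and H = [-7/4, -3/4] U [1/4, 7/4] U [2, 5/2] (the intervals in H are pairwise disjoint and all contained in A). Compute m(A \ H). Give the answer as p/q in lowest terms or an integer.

The ambient interval has length m(A) = 6 - (-2) = 8.
Since the holes are disjoint and sit inside A, by finite additivity
  m(H) = sum_i (b_i - a_i), and m(A \ H) = m(A) - m(H).
Computing the hole measures:
  m(H_1) = -3/4 - (-7/4) = 1.
  m(H_2) = 7/4 - 1/4 = 3/2.
  m(H_3) = 5/2 - 2 = 1/2.
Summed: m(H) = 1 + 3/2 + 1/2 = 3.
So m(A \ H) = 8 - 3 = 5.

5


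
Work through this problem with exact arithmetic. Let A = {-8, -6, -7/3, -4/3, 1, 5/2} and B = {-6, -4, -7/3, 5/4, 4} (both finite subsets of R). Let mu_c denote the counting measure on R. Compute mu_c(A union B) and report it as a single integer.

Counting measure on a finite set equals cardinality. By inclusion-exclusion, |A union B| = |A| + |B| - |A cap B|.
|A| = 6, |B| = 5, |A cap B| = 2.
So mu_c(A union B) = 6 + 5 - 2 = 9.

9


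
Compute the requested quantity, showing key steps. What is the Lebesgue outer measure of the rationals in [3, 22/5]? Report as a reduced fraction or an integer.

E = Q cap [3, 22/5] is a subset of Q, which is countable. Enumerate Q = {q_1, q_2, ...}; for any eps > 0, cover q_k by the open interval (q_k - eps/2^(k+1), q_k + eps/2^(k+1)), of length eps/2^k. The total cover length is sum_{k>=1} eps/2^k = eps. Hence m*(E) <= m*(Q) <= eps for every eps > 0, and since outer measure is non-negative, m*(E) = 0.

0


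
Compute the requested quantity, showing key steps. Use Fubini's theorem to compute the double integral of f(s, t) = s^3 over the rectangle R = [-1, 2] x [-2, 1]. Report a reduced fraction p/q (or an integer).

f(s, t) is a tensor product of a function of s and a function of t, and both factors are bounded continuous (hence Lebesgue integrable) on the rectangle, so Fubini's theorem applies:
  integral_R f d(m x m) = (integral_a1^b1 s^3 ds) * (integral_a2^b2 1 dt).
Inner integral in s: integral_{-1}^{2} s^3 ds = (2^4 - (-1)^4)/4
  = 15/4.
Inner integral in t: integral_{-2}^{1} 1 dt = (1^1 - (-2)^1)/1
  = 3.
Product: (15/4) * (3) = 45/4.

45/4


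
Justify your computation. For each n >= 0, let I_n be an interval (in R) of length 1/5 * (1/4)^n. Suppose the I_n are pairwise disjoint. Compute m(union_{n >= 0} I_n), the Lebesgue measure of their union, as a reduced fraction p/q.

By countable additivity of the Lebesgue measure on pairwise disjoint measurable sets,
  m(union_{n >= 0} I_n) = sum_{n >= 0} m(I_n) = sum_{n >= 0} a * r^n,
  with a = 1/5 and r = 1/4.
Since 0 < r = 1/4 < 1, the geometric series converges:
  sum_{n >= 0} a * r^n = a / (1 - r).
  = 1/5 / (1 - 1/4)
  = 1/5 / (3/4)
  = 4/15.

4/15


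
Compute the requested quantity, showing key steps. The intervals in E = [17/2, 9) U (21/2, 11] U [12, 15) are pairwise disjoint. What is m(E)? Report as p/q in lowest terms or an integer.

For pairwise disjoint intervals, m(union_i I_i) = sum_i m(I_i),
and m is invariant under swapping open/closed endpoints (single points have measure 0).
So m(E) = sum_i (b_i - a_i).
  I_1 has length 9 - 17/2 = 1/2.
  I_2 has length 11 - 21/2 = 1/2.
  I_3 has length 15 - 12 = 3.
Summing:
  m(E) = 1/2 + 1/2 + 3 = 4.

4


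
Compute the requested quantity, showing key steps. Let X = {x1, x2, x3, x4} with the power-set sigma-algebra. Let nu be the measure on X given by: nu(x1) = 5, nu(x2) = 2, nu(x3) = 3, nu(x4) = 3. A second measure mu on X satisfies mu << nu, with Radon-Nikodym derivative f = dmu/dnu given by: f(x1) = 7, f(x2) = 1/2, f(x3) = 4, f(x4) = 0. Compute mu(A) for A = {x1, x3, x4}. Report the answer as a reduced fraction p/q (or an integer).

By the defining property of the Radon-Nikodym derivative, for every measurable set A,
  mu(A) = integral_A f dnu.
Since nu is a discrete measure concentrated on the atoms of X, the integral over A reduces to the sum
  mu(A) = sum_{x in A} f(x) * nu({x}).
Computing each term:
  x1: f(x1) * nu(x1) = 7 * 5 = 35.
  x3: f(x3) * nu(x3) = 4 * 3 = 12.
  x4: f(x4) * nu(x4) = 0 * 3 = 0.
Summing: mu(A) = 35 + 12 + 0 = 47.

47


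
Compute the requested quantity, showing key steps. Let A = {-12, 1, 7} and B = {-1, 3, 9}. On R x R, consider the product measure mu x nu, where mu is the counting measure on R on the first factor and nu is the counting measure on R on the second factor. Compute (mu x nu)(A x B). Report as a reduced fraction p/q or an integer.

For a measurable rectangle A x B, the product measure satisfies
  (mu x nu)(A x B) = mu(A) * nu(B).
  mu(A) = 3.
  nu(B) = 3.
  (mu x nu)(A x B) = 3 * 3 = 9.

9


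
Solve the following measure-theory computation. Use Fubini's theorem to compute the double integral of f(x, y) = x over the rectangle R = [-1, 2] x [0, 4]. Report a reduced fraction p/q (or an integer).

f(x, y) is a tensor product of a function of x and a function of y, and both factors are bounded continuous (hence Lebesgue integrable) on the rectangle, so Fubini's theorem applies:
  integral_R f d(m x m) = (integral_a1^b1 x dx) * (integral_a2^b2 1 dy).
Inner integral in x: integral_{-1}^{2} x dx = (2^2 - (-1)^2)/2
  = 3/2.
Inner integral in y: integral_{0}^{4} 1 dy = (4^1 - 0^1)/1
  = 4.
Product: (3/2) * (4) = 6.

6


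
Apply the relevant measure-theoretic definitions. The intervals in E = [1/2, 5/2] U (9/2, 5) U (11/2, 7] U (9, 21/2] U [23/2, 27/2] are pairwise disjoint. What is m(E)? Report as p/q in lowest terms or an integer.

For pairwise disjoint intervals, m(union_i I_i) = sum_i m(I_i),
and m is invariant under swapping open/closed endpoints (single points have measure 0).
So m(E) = sum_i (b_i - a_i).
  I_1 has length 5/2 - 1/2 = 2.
  I_2 has length 5 - 9/2 = 1/2.
  I_3 has length 7 - 11/2 = 3/2.
  I_4 has length 21/2 - 9 = 3/2.
  I_5 has length 27/2 - 23/2 = 2.
Summing:
  m(E) = 2 + 1/2 + 3/2 + 3/2 + 2 = 15/2.

15/2


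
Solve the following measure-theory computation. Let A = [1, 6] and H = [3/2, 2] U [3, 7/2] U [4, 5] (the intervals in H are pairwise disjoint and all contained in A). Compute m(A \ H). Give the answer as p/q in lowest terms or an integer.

The ambient interval has length m(A) = 6 - 1 = 5.
Since the holes are disjoint and sit inside A, by finite additivity
  m(H) = sum_i (b_i - a_i), and m(A \ H) = m(A) - m(H).
Computing the hole measures:
  m(H_1) = 2 - 3/2 = 1/2.
  m(H_2) = 7/2 - 3 = 1/2.
  m(H_3) = 5 - 4 = 1.
Summed: m(H) = 1/2 + 1/2 + 1 = 2.
So m(A \ H) = 5 - 2 = 3.

3


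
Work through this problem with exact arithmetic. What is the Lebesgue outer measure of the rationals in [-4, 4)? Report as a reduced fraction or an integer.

The set Q cap [-4, 4) is countable (a subset of the countable set Q). Lebesgue outer measure of any countable set is 0: each singleton {q} has m*({q}) = 0, and by countable subadditivity m*(union_k {q_k}) <= sum_k m*({q_k}) = sum_k 0 = 0. The reverse inequality m*(E) >= 0 is automatic. So m*(Q cap [-4, 4)) = 0.

0


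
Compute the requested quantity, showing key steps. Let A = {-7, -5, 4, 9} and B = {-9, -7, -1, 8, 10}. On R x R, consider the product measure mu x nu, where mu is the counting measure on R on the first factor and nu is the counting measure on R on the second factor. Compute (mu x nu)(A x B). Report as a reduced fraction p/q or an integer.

For a measurable rectangle A x B, the product measure satisfies
  (mu x nu)(A x B) = mu(A) * nu(B).
  mu(A) = 4.
  nu(B) = 5.
  (mu x nu)(A x B) = 4 * 5 = 20.

20


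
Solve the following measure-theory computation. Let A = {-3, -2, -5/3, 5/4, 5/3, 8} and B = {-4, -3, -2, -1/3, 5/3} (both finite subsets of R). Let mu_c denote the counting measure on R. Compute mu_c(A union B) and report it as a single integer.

Counting measure on a finite set equals cardinality. By inclusion-exclusion, |A union B| = |A| + |B| - |A cap B|.
|A| = 6, |B| = 5, |A cap B| = 3.
So mu_c(A union B) = 6 + 5 - 3 = 8.

8


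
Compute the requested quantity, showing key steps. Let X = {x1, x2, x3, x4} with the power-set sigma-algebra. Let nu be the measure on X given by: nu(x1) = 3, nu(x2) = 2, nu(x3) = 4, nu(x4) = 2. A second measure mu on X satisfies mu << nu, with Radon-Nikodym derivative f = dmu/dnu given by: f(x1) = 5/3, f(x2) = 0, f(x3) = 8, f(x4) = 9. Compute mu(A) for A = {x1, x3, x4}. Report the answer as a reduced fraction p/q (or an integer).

By the defining property of the Radon-Nikodym derivative, for every measurable set A,
  mu(A) = integral_A f dnu.
Since nu is a discrete measure concentrated on the atoms of X, the integral over A reduces to the sum
  mu(A) = sum_{x in A} f(x) * nu({x}).
Computing each term:
  x1: f(x1) * nu(x1) = 5/3 * 3 = 5.
  x3: f(x3) * nu(x3) = 8 * 4 = 32.
  x4: f(x4) * nu(x4) = 9 * 2 = 18.
Summing: mu(A) = 5 + 32 + 18 = 55.

55


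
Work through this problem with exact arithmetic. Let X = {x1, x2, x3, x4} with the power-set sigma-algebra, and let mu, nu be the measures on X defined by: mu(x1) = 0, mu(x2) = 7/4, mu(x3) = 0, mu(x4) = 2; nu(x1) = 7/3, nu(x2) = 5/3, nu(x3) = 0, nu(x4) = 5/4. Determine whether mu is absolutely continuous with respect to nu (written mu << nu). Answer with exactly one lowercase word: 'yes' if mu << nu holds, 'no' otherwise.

mu << nu means: every nu-null measurable set is also mu-null; equivalently, for every atom x, if nu({x}) = 0 then mu({x}) = 0.
Checking each atom:
  x1: nu = 7/3 > 0 -> no constraint.
  x2: nu = 5/3 > 0 -> no constraint.
  x3: nu = 0, mu = 0 -> consistent with mu << nu.
  x4: nu = 5/4 > 0 -> no constraint.
No atom violates the condition. Therefore mu << nu.

yes


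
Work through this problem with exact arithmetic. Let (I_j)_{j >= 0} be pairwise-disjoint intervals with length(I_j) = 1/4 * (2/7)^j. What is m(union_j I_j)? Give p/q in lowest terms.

By countable additivity of the Lebesgue measure on pairwise disjoint measurable sets,
  m(union_{j >= 0} I_j) = sum_{j >= 0} m(I_j) = sum_{j >= 0} a * r^j,
  with a = 1/4 and r = 2/7.
Since 0 < r = 2/7 < 1, the geometric series converges:
  sum_{j >= 0} a * r^j = a / (1 - r).
  = 1/4 / (1 - 2/7)
  = 1/4 / (5/7)
  = 7/20.

7/20


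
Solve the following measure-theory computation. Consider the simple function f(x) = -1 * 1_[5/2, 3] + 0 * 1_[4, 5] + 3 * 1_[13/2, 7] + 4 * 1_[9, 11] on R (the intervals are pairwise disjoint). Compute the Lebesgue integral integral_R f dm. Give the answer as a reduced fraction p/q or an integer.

For a simple function f = sum_i c_i * 1_{A_i} with disjoint A_i,
  integral f dm = sum_i c_i * m(A_i).
Lengths of the A_i:
  m(A_1) = 3 - 5/2 = 1/2.
  m(A_2) = 5 - 4 = 1.
  m(A_3) = 7 - 13/2 = 1/2.
  m(A_4) = 11 - 9 = 2.
Contributions c_i * m(A_i):
  (-1) * (1/2) = -1/2.
  (0) * (1) = 0.
  (3) * (1/2) = 3/2.
  (4) * (2) = 8.
Total: -1/2 + 0 + 3/2 + 8 = 9.

9


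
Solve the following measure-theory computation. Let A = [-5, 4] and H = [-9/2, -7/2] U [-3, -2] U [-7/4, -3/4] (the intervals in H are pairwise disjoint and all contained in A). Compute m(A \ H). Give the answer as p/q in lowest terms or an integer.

The ambient interval has length m(A) = 4 - (-5) = 9.
Since the holes are disjoint and sit inside A, by finite additivity
  m(H) = sum_i (b_i - a_i), and m(A \ H) = m(A) - m(H).
Computing the hole measures:
  m(H_1) = -7/2 - (-9/2) = 1.
  m(H_2) = -2 - (-3) = 1.
  m(H_3) = -3/4 - (-7/4) = 1.
Summed: m(H) = 1 + 1 + 1 = 3.
So m(A \ H) = 9 - 3 = 6.

6


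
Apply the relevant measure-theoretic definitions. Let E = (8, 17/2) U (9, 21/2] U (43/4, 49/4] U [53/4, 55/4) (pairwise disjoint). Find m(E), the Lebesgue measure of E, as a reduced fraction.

For pairwise disjoint intervals, m(union_i I_i) = sum_i m(I_i),
and m is invariant under swapping open/closed endpoints (single points have measure 0).
So m(E) = sum_i (b_i - a_i).
  I_1 has length 17/2 - 8 = 1/2.
  I_2 has length 21/2 - 9 = 3/2.
  I_3 has length 49/4 - 43/4 = 3/2.
  I_4 has length 55/4 - 53/4 = 1/2.
Summing:
  m(E) = 1/2 + 3/2 + 3/2 + 1/2 = 4.

4


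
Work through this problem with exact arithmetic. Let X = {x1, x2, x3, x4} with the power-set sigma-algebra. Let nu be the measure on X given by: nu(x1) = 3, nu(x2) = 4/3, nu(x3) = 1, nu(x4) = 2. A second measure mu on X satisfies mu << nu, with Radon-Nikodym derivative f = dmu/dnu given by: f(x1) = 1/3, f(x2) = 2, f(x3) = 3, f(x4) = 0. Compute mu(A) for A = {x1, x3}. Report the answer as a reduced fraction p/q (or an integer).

By the defining property of the Radon-Nikodym derivative, for every measurable set A,
  mu(A) = integral_A f dnu.
Since nu is a discrete measure concentrated on the atoms of X, the integral over A reduces to the sum
  mu(A) = sum_{x in A} f(x) * nu({x}).
Computing each term:
  x1: f(x1) * nu(x1) = 1/3 * 3 = 1.
  x3: f(x3) * nu(x3) = 3 * 1 = 3.
Summing: mu(A) = 1 + 3 = 4.

4


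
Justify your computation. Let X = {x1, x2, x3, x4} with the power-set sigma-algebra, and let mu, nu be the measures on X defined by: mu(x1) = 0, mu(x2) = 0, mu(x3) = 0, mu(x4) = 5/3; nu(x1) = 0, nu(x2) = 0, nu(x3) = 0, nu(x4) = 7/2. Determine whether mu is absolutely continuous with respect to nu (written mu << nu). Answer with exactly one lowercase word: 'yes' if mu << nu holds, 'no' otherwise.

mu << nu means: every nu-null measurable set is also mu-null; equivalently, for every atom x, if nu({x}) = 0 then mu({x}) = 0.
Checking each atom:
  x1: nu = 0, mu = 0 -> consistent with mu << nu.
  x2: nu = 0, mu = 0 -> consistent with mu << nu.
  x3: nu = 0, mu = 0 -> consistent with mu << nu.
  x4: nu = 7/2 > 0 -> no constraint.
No atom violates the condition. Therefore mu << nu.

yes


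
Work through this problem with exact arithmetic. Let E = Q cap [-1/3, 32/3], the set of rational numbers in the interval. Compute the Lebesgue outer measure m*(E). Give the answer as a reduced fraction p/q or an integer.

E = Q cap [-1/3, 32/3] is a subset of Q, which is countable. Enumerate Q = {q_1, q_2, ...}; for any eps > 0, cover q_k by the open interval (q_k - eps/2^(k+1), q_k + eps/2^(k+1)), of length eps/2^k. The total cover length is sum_{k>=1} eps/2^k = eps. Hence m*(E) <= m*(Q) <= eps for every eps > 0, and since outer measure is non-negative, m*(E) = 0.

0


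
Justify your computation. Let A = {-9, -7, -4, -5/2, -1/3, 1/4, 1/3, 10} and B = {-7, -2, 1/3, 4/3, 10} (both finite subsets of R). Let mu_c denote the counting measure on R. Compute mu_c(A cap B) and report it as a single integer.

Counting measure on a finite set equals cardinality. mu_c(A cap B) = |A cap B| (elements appearing in both).
Enumerating the elements of A that also lie in B gives 3 element(s).
So mu_c(A cap B) = 3.

3


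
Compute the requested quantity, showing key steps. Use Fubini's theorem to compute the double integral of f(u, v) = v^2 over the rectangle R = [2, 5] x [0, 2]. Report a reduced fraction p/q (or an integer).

f(u, v) is a tensor product of a function of u and a function of v, and both factors are bounded continuous (hence Lebesgue integrable) on the rectangle, so Fubini's theorem applies:
  integral_R f d(m x m) = (integral_a1^b1 1 du) * (integral_a2^b2 v^2 dv).
Inner integral in u: integral_{2}^{5} 1 du = (5^1 - 2^1)/1
  = 3.
Inner integral in v: integral_{0}^{2} v^2 dv = (2^3 - 0^3)/3
  = 8/3.
Product: (3) * (8/3) = 8.

8


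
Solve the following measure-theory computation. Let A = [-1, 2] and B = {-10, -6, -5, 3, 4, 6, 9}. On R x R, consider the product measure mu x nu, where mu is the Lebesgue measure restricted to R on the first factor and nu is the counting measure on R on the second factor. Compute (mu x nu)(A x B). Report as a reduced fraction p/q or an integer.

For a measurable rectangle A x B, the product measure satisfies
  (mu x nu)(A x B) = mu(A) * nu(B).
  mu(A) = 3.
  nu(B) = 7.
  (mu x nu)(A x B) = 3 * 7 = 21.

21


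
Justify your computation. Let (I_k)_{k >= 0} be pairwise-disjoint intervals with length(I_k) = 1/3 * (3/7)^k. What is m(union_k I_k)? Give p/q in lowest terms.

By countable additivity of the Lebesgue measure on pairwise disjoint measurable sets,
  m(union_{k >= 0} I_k) = sum_{k >= 0} m(I_k) = sum_{k >= 0} a * r^k,
  with a = 1/3 and r = 3/7.
Since 0 < r = 3/7 < 1, the geometric series converges:
  sum_{k >= 0} a * r^k = a / (1 - r).
  = 1/3 / (1 - 3/7)
  = 1/3 / (4/7)
  = 7/12.

7/12


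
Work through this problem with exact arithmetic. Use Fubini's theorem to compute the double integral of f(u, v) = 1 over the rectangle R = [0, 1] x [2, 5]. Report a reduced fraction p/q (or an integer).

f(u, v) is a tensor product of a function of u and a function of v, and both factors are bounded continuous (hence Lebesgue integrable) on the rectangle, so Fubini's theorem applies:
  integral_R f d(m x m) = (integral_a1^b1 1 du) * (integral_a2^b2 1 dv).
Inner integral in u: integral_{0}^{1} 1 du = (1^1 - 0^1)/1
  = 1.
Inner integral in v: integral_{2}^{5} 1 dv = (5^1 - 2^1)/1
  = 3.
Product: (1) * (3) = 3.

3
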